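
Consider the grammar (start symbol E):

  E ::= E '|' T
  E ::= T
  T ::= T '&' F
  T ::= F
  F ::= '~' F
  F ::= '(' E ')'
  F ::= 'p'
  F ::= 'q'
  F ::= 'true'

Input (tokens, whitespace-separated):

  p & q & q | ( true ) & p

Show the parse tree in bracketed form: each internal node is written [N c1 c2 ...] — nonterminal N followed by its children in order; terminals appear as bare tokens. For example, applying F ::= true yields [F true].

E
E | T
T | T
T & F | T
T & F & F | T
F & F & F | T
p & F & F | T
p & q & F | T
p & q & q | T
p & q & q | T & F
p & q & q | F & F
p & q & q | ( E ) & F
p & q & q | ( T ) & F
p & q & q | ( F ) & F
p & q & q | ( true ) & F
p & q & q | ( true ) & p

[E [E [T [T [T [F p]] & [F q]] & [F q]]] | [T [T [F ( [E [T [F true]]] )]] & [F p]]]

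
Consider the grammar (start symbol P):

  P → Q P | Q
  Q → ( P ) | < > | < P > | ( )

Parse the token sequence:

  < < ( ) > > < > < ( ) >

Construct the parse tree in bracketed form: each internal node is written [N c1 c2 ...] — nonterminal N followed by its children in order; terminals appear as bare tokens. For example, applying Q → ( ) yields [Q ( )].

P
Q P
< P > P
< Q > P
< < P > > P
< < Q > > P
< < ( ) > > P
< < ( ) > > Q P
< < ( ) > > < > P
< < ( ) > > < > Q
< < ( ) > > < > < P >
< < ( ) > > < > < Q >
< < ( ) > > < > < ( ) >

[P [Q < [P [Q < [P [Q ( )]] >]] >] [P [Q < >] [P [Q < [P [Q ( )]] >]]]]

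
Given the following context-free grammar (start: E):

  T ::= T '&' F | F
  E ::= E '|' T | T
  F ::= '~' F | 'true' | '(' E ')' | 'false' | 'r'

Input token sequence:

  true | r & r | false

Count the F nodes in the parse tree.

4

[E [E [E [T [F true]]] | [T [T [F r]] & [F r]]] | [T [F false]]]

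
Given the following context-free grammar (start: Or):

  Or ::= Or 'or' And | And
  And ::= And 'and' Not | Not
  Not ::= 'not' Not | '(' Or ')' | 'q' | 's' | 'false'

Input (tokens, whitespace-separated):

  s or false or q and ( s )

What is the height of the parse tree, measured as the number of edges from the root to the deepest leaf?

[Or [Or [Or [And [Not s]]] or [And [Not false]]] or [And [And [Not q]] and [Not ( [Or [And [Not s]]] )]]]

6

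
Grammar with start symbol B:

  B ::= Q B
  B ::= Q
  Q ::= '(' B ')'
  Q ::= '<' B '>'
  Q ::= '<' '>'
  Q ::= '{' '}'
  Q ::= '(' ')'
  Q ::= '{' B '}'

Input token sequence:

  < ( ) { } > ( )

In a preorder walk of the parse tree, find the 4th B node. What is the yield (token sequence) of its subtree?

[B [Q < [B [Q ( )] [B [Q { }]]] >] [B [Q ( )]]]

( )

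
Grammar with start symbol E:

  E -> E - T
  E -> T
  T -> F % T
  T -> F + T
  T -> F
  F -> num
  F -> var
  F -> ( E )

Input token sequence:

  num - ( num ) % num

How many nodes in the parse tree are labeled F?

4

[E [E [T [F num]]] - [T [F ( [E [T [F num]]] )] % [T [F num]]]]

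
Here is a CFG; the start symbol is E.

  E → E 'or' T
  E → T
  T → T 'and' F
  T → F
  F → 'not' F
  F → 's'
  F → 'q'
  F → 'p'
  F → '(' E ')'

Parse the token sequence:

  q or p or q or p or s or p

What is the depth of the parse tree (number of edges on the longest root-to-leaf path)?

[E [E [E [E [E [E [T [F q]]] or [T [F p]]] or [T [F q]]] or [T [F p]]] or [T [F s]]] or [T [F p]]]

8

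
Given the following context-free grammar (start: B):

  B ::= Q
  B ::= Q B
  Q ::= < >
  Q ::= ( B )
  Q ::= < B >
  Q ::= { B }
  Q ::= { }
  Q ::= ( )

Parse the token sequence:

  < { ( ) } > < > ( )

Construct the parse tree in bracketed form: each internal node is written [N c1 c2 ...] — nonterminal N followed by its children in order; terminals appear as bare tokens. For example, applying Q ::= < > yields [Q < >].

B
Q B
< B > B
< Q > B
< { B } > B
< { Q } > B
< { ( ) } > B
< { ( ) } > Q B
< { ( ) } > < > B
< { ( ) } > < > Q
< { ( ) } > < > ( )

[B [Q < [B [Q { [B [Q ( )]] }]] >] [B [Q < >] [B [Q ( )]]]]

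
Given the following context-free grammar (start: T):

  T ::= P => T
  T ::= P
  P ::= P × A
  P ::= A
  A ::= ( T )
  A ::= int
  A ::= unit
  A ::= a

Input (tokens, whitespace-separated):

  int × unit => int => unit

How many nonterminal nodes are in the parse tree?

11

[T [P [P [A int]] × [A unit]] => [T [P [A int]] => [T [P [A unit]]]]]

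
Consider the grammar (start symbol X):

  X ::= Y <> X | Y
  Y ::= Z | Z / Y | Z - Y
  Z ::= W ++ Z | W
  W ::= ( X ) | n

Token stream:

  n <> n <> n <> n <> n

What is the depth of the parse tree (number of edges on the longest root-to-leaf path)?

8

[X [Y [Z [W n]]] <> [X [Y [Z [W n]]] <> [X [Y [Z [W n]]] <> [X [Y [Z [W n]]] <> [X [Y [Z [W n]]]]]]]]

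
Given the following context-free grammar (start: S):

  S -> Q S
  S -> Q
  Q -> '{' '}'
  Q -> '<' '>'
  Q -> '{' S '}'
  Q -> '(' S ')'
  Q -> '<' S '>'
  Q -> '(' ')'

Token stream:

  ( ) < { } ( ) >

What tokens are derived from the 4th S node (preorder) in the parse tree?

[S [Q ( )] [S [Q < [S [Q { }] [S [Q ( )]]] >]]]

( )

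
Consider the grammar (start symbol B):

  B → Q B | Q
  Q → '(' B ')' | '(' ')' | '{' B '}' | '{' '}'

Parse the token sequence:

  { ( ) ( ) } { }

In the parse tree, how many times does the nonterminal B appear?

[B [Q { [B [Q ( )] [B [Q ( )]]] }] [B [Q { }]]]

4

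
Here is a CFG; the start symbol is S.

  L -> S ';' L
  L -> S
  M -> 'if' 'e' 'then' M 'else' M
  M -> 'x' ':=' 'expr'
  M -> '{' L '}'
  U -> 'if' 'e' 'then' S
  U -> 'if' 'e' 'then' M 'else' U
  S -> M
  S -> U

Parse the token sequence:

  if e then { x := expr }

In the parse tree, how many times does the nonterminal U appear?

[S [U if e then [S [M { [L [S [M x := expr]]] }]]]]

1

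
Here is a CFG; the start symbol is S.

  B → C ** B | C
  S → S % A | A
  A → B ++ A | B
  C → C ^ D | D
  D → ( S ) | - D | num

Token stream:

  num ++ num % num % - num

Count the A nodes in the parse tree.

4

[S [S [S [A [B [C [D num]]] ++ [A [B [C [D num]]]]]] % [A [B [C [D num]]]]] % [A [B [C [D - [D num]]]]]]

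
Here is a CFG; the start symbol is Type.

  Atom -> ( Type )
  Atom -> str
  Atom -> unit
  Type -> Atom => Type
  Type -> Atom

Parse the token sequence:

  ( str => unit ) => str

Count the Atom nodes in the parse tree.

[Type [Atom ( [Type [Atom str] => [Type [Atom unit]]] )] => [Type [Atom str]]]

4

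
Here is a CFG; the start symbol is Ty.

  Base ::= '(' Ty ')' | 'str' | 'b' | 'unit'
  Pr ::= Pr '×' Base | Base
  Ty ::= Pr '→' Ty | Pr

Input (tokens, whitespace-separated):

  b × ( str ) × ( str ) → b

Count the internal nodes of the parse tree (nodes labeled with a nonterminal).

16

[Ty [Pr [Pr [Pr [Base b]] × [Base ( [Ty [Pr [Base str]]] )]] × [Base ( [Ty [Pr [Base str]]] )]] → [Ty [Pr [Base b]]]]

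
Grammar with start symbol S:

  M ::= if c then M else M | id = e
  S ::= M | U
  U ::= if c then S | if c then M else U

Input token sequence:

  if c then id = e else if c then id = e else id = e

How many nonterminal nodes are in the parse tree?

6

[S [M if c then [M id = e] else [M if c then [M id = e] else [M id = e]]]]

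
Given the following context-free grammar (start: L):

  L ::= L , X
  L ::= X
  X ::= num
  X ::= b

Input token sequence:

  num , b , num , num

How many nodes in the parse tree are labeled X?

[L [L [L [L [X num]] , [X b]] , [X num]] , [X num]]

4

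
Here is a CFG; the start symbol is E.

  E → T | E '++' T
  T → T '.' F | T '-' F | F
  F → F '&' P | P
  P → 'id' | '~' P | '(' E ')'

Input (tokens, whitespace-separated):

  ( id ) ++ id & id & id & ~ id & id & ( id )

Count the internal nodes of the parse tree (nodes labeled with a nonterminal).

27

[E [E [T [F [P ( [E [T [F [P id]]]] )]]]] ++ [T [F [F [F [F [F [F [P id]] & [P id]] & [P id]] & [P ~ [P id]]] & [P id]] & [P ( [E [T [F [P id]]]] )]]]]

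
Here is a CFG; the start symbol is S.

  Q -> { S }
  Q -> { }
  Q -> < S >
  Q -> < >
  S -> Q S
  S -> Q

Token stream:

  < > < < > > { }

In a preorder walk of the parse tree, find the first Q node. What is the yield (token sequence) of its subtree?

< >

[S [Q < >] [S [Q < [S [Q < >]] >] [S [Q { }]]]]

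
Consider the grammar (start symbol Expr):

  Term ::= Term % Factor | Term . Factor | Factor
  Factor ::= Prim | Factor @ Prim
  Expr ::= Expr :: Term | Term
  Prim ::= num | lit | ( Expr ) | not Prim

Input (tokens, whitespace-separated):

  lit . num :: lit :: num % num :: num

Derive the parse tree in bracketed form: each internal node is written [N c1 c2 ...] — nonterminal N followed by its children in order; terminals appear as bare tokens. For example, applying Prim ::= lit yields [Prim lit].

[Expr [Expr [Expr [Expr [Term [Term [Factor [Prim lit]]] . [Factor [Prim num]]]] :: [Term [Factor [Prim lit]]]] :: [Term [Term [Factor [Prim num]]] % [Factor [Prim num]]]] :: [Term [Factor [Prim num]]]]

Expr
Expr :: Term
Expr :: Term :: Term
Expr :: Term :: Term :: Term
Term :: Term :: Term :: Term
Term . Factor :: Term :: Term :: Term
Factor . Factor :: Term :: Term :: Term
Prim . Factor :: Term :: Term :: Term
lit . Factor :: Term :: Term :: Term
lit . Prim :: Term :: Term :: Term
lit . num :: Term :: Term :: Term
lit . num :: Factor :: Term :: Term
lit . num :: Prim :: Term :: Term
lit . num :: lit :: Term :: Term
lit . num :: lit :: Term % Factor :: Term
lit . num :: lit :: Factor % Factor :: Term
lit . num :: lit :: Prim % Factor :: Term
lit . num :: lit :: num % Factor :: Term
lit . num :: lit :: num % Prim :: Term
lit . num :: lit :: num % num :: Term
lit . num :: lit :: num % num :: Factor
lit . num :: lit :: num % num :: Prim
lit . num :: lit :: num % num :: num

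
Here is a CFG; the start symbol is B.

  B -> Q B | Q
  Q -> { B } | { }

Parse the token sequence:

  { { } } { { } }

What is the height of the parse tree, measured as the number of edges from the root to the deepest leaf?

[B [Q { [B [Q { }]] }] [B [Q { [B [Q { }]] }]]]

5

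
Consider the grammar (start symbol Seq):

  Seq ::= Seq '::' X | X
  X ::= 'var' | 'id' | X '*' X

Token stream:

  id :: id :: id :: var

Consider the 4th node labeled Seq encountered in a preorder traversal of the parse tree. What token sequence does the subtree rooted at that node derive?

id

[Seq [Seq [Seq [Seq [X id]] :: [X id]] :: [X id]] :: [X var]]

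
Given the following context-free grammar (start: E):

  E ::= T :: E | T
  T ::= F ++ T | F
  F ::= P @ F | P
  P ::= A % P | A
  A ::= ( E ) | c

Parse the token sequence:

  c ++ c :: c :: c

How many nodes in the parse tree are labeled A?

[E [T [F [P [A c]]] ++ [T [F [P [A c]]]]] :: [E [T [F [P [A c]]]] :: [E [T [F [P [A c]]]]]]]

4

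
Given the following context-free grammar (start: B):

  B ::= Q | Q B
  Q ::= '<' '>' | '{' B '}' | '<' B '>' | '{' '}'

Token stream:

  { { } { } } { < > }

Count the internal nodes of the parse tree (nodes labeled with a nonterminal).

10

[B [Q { [B [Q { }] [B [Q { }]]] }] [B [Q { [B [Q < >]] }]]]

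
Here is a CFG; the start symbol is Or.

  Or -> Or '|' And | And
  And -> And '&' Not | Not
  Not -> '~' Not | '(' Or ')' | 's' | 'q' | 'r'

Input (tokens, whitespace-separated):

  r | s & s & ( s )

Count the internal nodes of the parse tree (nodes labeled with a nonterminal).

[Or [Or [And [Not r]]] | [And [And [And [Not s]] & [Not s]] & [Not ( [Or [And [Not s]]] )]]]

13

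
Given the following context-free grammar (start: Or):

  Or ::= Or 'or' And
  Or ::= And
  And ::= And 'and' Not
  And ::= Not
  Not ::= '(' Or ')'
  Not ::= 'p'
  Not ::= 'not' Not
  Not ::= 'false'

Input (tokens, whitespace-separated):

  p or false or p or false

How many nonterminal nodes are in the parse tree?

12

[Or [Or [Or [Or [And [Not p]]] or [And [Not false]]] or [And [Not p]]] or [And [Not false]]]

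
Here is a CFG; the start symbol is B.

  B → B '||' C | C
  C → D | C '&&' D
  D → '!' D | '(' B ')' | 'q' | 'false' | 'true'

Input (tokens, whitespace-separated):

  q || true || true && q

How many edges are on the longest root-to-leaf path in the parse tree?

5

[B [B [B [C [D q]]] || [C [D true]]] || [C [C [D true]] && [D q]]]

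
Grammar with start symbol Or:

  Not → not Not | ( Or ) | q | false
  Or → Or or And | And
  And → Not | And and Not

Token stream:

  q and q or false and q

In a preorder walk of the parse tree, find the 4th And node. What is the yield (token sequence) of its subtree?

[Or [Or [And [And [Not q]] and [Not q]]] or [And [And [Not false]] and [Not q]]]

false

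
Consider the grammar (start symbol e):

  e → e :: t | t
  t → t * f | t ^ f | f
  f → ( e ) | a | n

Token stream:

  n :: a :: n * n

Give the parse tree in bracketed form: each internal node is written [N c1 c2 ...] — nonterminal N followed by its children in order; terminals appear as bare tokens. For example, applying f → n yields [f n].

e
e :: t
e :: t :: t
t :: t :: t
f :: t :: t
n :: t :: t
n :: f :: t
n :: a :: t
n :: a :: t * f
n :: a :: f * f
n :: a :: n * f
n :: a :: n * n

[e [e [e [t [f n]]] :: [t [f a]]] :: [t [t [f n]] * [f n]]]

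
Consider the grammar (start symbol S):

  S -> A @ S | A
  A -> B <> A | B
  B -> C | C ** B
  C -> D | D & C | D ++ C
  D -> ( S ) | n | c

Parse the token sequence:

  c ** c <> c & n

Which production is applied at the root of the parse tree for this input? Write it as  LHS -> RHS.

[S [A [B [C [D c]] ** [B [C [D c]]]] <> [A [B [C [D c] & [C [D n]]]]]]]

S -> A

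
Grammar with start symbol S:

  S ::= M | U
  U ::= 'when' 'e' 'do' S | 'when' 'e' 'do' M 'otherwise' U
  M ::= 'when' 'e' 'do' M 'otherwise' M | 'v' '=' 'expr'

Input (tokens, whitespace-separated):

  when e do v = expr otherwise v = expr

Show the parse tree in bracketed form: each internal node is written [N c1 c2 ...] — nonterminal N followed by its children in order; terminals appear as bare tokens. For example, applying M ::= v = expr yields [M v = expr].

S
M
when e do M otherwise M
when e do v = expr otherwise M
when e do v = expr otherwise v = expr

[S [M when e do [M v = expr] otherwise [M v = expr]]]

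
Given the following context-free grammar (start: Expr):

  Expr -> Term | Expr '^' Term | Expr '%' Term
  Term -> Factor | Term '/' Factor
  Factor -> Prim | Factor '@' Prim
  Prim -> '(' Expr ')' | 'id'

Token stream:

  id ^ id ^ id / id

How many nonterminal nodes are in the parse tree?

[Expr [Expr [Expr [Term [Factor [Prim id]]]] ^ [Term [Factor [Prim id]]]] ^ [Term [Term [Factor [Prim id]]] / [Factor [Prim id]]]]

15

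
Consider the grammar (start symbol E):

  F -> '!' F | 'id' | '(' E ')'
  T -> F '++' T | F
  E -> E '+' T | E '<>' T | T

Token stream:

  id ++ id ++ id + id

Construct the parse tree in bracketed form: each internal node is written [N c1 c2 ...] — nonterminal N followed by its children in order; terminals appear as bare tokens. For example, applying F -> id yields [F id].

[E [E [T [F id] ++ [T [F id] ++ [T [F id]]]]] + [T [F id]]]

E
E + T
T + T
F ++ T + T
id ++ T + T
id ++ F ++ T + T
id ++ id ++ T + T
id ++ id ++ F + T
id ++ id ++ id + T
id ++ id ++ id + F
id ++ id ++ id + id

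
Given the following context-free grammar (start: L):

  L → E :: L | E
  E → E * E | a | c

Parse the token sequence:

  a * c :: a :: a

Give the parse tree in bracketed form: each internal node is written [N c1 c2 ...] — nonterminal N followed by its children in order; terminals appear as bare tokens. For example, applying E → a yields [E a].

L
E :: L
E * E :: L
a * E :: L
a * c :: L
a * c :: E :: L
a * c :: a :: L
a * c :: a :: E
a * c :: a :: a

[L [E [E a] * [E c]] :: [L [E a] :: [L [E a]]]]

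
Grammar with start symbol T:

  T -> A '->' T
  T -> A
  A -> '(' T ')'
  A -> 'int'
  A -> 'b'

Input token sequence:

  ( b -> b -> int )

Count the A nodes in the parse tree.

4

[T [A ( [T [A b] -> [T [A b] -> [T [A int]]]] )]]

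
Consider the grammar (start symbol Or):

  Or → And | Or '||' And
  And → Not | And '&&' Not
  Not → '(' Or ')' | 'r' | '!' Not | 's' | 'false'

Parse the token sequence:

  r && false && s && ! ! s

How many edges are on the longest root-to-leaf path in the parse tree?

6

[Or [And [And [And [And [Not r]] && [Not false]] && [Not s]] && [Not ! [Not ! [Not s]]]]]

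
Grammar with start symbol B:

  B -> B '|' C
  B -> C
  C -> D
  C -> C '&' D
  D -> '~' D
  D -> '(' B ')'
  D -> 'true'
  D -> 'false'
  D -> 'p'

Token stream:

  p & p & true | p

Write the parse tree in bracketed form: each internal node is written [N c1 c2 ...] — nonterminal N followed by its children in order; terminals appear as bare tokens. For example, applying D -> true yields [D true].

[B [B [C [C [C [D p]] & [D p]] & [D true]]] | [C [D p]]]

B
B | C
C | C
C & D | C
C & D & D | C
D & D & D | C
p & D & D | C
p & p & D | C
p & p & true | C
p & p & true | D
p & p & true | p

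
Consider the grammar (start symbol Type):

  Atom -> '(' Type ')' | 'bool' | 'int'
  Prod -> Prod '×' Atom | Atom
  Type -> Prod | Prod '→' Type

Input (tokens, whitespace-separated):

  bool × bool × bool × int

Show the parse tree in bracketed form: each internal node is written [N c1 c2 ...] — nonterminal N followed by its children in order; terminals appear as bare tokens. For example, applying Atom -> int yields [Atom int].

Type
Prod
Prod × Atom
Prod × Atom × Atom
Prod × Atom × Atom × Atom
Atom × Atom × Atom × Atom
bool × Atom × Atom × Atom
bool × bool × Atom × Atom
bool × bool × bool × Atom
bool × bool × bool × int

[Type [Prod [Prod [Prod [Prod [Atom bool]] × [Atom bool]] × [Atom bool]] × [Atom int]]]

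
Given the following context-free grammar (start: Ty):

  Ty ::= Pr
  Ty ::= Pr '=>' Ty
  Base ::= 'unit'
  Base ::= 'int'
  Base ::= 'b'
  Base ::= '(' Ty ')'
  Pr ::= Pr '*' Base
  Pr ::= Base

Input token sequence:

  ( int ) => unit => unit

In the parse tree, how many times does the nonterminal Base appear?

[Ty [Pr [Base ( [Ty [Pr [Base int]]] )]] => [Ty [Pr [Base unit]] => [Ty [Pr [Base unit]]]]]

4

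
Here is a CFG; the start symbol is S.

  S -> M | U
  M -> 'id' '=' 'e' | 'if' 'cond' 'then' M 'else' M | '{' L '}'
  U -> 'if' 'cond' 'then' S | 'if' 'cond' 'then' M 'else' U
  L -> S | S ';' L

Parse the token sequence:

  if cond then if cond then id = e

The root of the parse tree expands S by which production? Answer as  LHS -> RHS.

S -> U

[S [U if cond then [S [U if cond then [S [M id = e]]]]]]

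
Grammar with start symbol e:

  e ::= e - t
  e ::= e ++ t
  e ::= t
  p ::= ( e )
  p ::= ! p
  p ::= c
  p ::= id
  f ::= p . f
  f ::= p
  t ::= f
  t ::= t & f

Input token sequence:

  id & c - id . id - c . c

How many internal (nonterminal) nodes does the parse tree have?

[e [e [e [t [t [f [p id]]] & [f [p c]]]] - [t [f [p id] . [f [p id]]]]] - [t [f [p c] . [f [p c]]]]]

19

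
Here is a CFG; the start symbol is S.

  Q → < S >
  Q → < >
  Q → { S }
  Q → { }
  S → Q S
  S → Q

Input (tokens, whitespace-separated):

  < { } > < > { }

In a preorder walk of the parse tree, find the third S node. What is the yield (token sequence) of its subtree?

[S [Q < [S [Q { }]] >] [S [Q < >] [S [Q { }]]]]

< > { }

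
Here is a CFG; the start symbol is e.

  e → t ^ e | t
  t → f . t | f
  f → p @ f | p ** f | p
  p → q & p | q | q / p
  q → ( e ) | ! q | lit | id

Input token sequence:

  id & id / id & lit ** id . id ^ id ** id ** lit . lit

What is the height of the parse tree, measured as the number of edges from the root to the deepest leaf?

[e [t [f [p [q id] & [p [q id] / [p [q id] & [p [q lit]]]]] ** [f [p [q id]]]] . [t [f [p [q id]]]]] ^ [e [t [f [p [q id]] ** [f [p [q id]] ** [f [p [q lit]]]]] . [t [f [p [q lit]]]]]]]

8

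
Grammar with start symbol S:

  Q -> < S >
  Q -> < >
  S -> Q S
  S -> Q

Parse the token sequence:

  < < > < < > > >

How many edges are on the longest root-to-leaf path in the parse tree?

[S [Q < [S [Q < >] [S [Q < [S [Q < >]] >]]] >]]

7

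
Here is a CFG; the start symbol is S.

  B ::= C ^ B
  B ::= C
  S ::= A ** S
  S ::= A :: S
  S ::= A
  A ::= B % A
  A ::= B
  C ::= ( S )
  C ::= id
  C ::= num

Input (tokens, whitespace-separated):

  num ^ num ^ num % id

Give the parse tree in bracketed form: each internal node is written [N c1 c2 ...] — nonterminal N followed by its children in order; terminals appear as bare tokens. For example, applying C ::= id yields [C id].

S
A
B % A
C ^ B % A
num ^ B % A
num ^ C ^ B % A
num ^ num ^ B % A
num ^ num ^ C % A
num ^ num ^ num % A
num ^ num ^ num % B
num ^ num ^ num % C
num ^ num ^ num % id

[S [A [B [C num] ^ [B [C num] ^ [B [C num]]]] % [A [B [C id]]]]]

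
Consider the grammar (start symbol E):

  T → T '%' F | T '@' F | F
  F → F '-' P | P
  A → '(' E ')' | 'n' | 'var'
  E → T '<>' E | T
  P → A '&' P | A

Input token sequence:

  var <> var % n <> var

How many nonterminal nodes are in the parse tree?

[E [T [F [P [A var]]]] <> [E [T [T [F [P [A var]]]] % [F [P [A n]]]] <> [E [T [F [P [A var]]]]]]]

19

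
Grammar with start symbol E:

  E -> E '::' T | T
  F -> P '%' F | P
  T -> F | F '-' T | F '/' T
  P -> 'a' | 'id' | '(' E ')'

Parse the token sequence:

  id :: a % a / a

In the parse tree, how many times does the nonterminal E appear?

2

[E [E [T [F [P id]]]] :: [T [F [P a] % [F [P a]]] / [T [F [P a]]]]]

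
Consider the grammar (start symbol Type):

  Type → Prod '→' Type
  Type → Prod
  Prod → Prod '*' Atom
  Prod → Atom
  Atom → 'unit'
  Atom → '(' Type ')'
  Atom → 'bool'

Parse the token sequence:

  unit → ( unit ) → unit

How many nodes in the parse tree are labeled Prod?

[Type [Prod [Atom unit]] → [Type [Prod [Atom ( [Type [Prod [Atom unit]]] )]] → [Type [Prod [Atom unit]]]]]

4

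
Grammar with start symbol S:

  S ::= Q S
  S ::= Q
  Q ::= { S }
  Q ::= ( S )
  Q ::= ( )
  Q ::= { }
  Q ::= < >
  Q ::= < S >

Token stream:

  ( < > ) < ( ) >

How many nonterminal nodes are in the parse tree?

8

[S [Q ( [S [Q < >]] )] [S [Q < [S [Q ( )]] >]]]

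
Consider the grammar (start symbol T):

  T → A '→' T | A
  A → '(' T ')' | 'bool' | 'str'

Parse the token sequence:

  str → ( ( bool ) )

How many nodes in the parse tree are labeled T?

[T [A str] → [T [A ( [T [A ( [T [A bool]] )]] )]]]

4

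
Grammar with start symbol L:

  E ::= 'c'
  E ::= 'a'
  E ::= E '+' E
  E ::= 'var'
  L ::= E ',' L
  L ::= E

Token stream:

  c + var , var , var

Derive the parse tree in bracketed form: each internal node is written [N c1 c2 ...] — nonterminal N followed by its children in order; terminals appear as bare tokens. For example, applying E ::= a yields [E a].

[L [E [E c] + [E var]] , [L [E var] , [L [E var]]]]

L
E , L
E + E , L
c + E , L
c + var , L
c + var , E , L
c + var , var , L
c + var , var , E
c + var , var , var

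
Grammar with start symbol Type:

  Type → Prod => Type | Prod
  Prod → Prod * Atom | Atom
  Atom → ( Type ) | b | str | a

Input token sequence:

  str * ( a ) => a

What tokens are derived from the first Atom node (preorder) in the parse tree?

str

[Type [Prod [Prod [Atom str]] * [Atom ( [Type [Prod [Atom a]]] )]] => [Type [Prod [Atom a]]]]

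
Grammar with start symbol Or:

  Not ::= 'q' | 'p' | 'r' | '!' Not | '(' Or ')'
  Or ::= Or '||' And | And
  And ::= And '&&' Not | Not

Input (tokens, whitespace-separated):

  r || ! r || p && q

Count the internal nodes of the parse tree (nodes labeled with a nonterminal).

12

[Or [Or [Or [And [Not r]]] || [And [Not ! [Not r]]]] || [And [And [Not p]] && [Not q]]]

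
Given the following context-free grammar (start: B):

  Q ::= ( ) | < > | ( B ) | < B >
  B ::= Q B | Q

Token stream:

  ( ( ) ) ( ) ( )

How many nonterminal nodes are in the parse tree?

[B [Q ( [B [Q ( )]] )] [B [Q ( )] [B [Q ( )]]]]

8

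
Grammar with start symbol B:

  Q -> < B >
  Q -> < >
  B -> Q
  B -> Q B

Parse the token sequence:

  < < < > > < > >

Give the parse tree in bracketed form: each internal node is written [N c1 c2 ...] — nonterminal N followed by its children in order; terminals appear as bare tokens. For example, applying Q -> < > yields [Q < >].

[B [Q < [B [Q < [B [Q < >]] >] [B [Q < >]]] >]]

B
Q
< B >
< Q B >
< < B > B >
< < Q > B >
< < < > > B >
< < < > > Q >
< < < > > < > >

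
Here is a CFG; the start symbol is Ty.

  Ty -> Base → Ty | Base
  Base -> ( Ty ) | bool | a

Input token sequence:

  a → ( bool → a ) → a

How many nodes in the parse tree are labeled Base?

5

[Ty [Base a] → [Ty [Base ( [Ty [Base bool] → [Ty [Base a]]] )] → [Ty [Base a]]]]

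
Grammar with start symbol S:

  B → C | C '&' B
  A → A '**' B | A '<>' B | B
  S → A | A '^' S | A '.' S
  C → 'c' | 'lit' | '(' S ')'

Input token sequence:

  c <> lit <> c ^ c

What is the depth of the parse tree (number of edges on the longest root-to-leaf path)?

[S [A [A [A [B [C c]]] <> [B [C lit]]] <> [B [C c]]] ^ [S [A [B [C c]]]]]

6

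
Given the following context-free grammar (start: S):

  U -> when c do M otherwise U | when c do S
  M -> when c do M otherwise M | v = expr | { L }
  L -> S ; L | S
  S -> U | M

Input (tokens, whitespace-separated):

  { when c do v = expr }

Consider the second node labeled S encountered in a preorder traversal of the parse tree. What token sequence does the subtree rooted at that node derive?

when c do v = expr

[S [M { [L [S [U when c do [S [M v = expr]]]]] }]]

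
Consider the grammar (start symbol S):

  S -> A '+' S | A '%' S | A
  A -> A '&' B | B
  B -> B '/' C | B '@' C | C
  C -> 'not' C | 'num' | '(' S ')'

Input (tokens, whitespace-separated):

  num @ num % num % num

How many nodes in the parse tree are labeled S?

[S [A [B [B [C num]] @ [C num]]] % [S [A [B [C num]]] % [S [A [B [C num]]]]]]

3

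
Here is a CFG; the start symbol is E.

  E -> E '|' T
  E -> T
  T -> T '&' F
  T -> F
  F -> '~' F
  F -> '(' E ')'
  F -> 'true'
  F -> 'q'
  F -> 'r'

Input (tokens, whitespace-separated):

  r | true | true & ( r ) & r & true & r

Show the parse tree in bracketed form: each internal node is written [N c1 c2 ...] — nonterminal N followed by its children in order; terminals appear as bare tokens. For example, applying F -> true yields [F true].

[E [E [E [T [F r]]] | [T [F true]]] | [T [T [T [T [T [F true]] & [F ( [E [T [F r]]] )]] & [F r]] & [F true]] & [F r]]]

E
E | T
E | T | T
T | T | T
F | T | T
r | T | T
r | F | T
r | true | T
r | true | T & F
r | true | T & F & F
r | true | T & F & F & F
r | true | T & F & F & F & F
r | true | F & F & F & F & F
r | true | true & F & F & F & F
r | true | true & ( E ) & F & F & F
r | true | true & ( T ) & F & F & F
r | true | true & ( F ) & F & F & F
r | true | true & ( r ) & F & F & F
r | true | true & ( r ) & r & F & F
r | true | true & ( r ) & r & true & F
r | true | true & ( r ) & r & true & r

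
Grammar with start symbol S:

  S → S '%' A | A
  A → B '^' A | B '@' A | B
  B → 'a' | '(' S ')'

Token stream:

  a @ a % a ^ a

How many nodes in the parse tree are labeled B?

4

[S [S [A [B a] @ [A [B a]]]] % [A [B a] ^ [A [B a]]]]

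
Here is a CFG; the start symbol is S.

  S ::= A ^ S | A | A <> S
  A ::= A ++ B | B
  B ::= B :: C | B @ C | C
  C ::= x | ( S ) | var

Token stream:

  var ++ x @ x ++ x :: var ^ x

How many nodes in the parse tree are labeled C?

[S [A [A [A [B [C var]]] ++ [B [B [C x]] @ [C x]]] ++ [B [B [C x]] :: [C var]]] ^ [S [A [B [C x]]]]]

6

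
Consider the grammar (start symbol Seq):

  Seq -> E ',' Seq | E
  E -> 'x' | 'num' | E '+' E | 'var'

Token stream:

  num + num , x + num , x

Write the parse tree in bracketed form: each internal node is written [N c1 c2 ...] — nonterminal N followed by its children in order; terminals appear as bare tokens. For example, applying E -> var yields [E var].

Seq
E , Seq
E + E , Seq
num + E , Seq
num + num , Seq
num + num , E , Seq
num + num , E + E , Seq
num + num , x + E , Seq
num + num , x + num , Seq
num + num , x + num , E
num + num , x + num , x

[Seq [E [E num] + [E num]] , [Seq [E [E x] + [E num]] , [Seq [E x]]]]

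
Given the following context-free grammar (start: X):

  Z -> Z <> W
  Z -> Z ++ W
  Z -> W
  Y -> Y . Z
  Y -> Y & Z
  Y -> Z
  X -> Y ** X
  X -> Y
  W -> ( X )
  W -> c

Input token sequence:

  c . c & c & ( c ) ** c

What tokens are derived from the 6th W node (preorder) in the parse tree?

[X [Y [Y [Y [Y [Z [W c]]] . [Z [W c]]] & [Z [W c]]] & [Z [W ( [X [Y [Z [W c]]]] )]]] ** [X [Y [Z [W c]]]]]

c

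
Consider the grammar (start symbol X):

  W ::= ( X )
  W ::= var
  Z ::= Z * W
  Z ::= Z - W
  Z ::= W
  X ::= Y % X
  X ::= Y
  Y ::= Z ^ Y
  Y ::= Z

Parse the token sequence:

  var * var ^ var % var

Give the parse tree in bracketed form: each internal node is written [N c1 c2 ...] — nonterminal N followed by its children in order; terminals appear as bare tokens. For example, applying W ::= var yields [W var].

X
Y % X
Z ^ Y % X
Z * W ^ Y % X
W * W ^ Y % X
var * W ^ Y % X
var * var ^ Y % X
var * var ^ Z % X
var * var ^ W % X
var * var ^ var % X
var * var ^ var % Y
var * var ^ var % Z
var * var ^ var % W
var * var ^ var % var

[X [Y [Z [Z [W var]] * [W var]] ^ [Y [Z [W var]]]] % [X [Y [Z [W var]]]]]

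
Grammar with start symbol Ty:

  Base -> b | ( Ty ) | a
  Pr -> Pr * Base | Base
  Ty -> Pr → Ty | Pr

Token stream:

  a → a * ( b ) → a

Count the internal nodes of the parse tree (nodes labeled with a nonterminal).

14

[Ty [Pr [Base a]] → [Ty [Pr [Pr [Base a]] * [Base ( [Ty [Pr [Base b]]] )]] → [Ty [Pr [Base a]]]]]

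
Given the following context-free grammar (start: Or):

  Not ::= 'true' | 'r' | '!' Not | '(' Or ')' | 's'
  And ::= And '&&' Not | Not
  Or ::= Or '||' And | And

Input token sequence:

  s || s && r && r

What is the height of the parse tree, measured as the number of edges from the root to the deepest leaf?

5

[Or [Or [And [Not s]]] || [And [And [And [Not s]] && [Not r]] && [Not r]]]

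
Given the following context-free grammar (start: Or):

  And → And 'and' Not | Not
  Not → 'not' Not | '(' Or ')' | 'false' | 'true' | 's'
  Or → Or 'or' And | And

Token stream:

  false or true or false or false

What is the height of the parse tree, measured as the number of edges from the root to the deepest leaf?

[Or [Or [Or [Or [And [Not false]]] or [And [Not true]]] or [And [Not false]]] or [And [Not false]]]

6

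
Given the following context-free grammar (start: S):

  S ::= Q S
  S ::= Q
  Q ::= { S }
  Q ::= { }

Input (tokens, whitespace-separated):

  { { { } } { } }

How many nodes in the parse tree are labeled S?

4

[S [Q { [S [Q { [S [Q { }]] }] [S [Q { }]]] }]]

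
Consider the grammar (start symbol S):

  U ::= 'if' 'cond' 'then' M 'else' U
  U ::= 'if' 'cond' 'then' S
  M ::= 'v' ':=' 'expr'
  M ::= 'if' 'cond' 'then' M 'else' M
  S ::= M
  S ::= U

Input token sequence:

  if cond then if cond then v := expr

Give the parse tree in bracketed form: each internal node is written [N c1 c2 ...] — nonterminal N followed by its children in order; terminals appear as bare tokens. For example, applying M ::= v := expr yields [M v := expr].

S
U
if cond then S
if cond then U
if cond then if cond then S
if cond then if cond then M
if cond then if cond then v := expr

[S [U if cond then [S [U if cond then [S [M v := expr]]]]]]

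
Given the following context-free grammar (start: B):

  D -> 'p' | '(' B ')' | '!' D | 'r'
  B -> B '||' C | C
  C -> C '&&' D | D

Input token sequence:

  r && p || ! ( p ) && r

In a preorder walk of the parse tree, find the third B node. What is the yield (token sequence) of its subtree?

p

[B [B [C [C [D r]] && [D p]]] || [C [C [D ! [D ( [B [C [D p]]] )]]] && [D r]]]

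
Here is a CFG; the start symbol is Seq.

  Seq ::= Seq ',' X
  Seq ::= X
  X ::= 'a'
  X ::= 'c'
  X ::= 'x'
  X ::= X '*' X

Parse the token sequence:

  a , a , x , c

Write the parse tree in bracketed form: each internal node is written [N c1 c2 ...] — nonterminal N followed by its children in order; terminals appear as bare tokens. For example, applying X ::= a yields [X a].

[Seq [Seq [Seq [Seq [X a]] , [X a]] , [X x]] , [X c]]

Seq
Seq , X
Seq , X , X
Seq , X , X , X
X , X , X , X
a , X , X , X
a , a , X , X
a , a , x , X
a , a , x , c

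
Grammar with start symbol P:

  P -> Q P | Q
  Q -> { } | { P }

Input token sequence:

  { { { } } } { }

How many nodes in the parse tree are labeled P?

[P [Q { [P [Q { [P [Q { }]] }]] }] [P [Q { }]]]

4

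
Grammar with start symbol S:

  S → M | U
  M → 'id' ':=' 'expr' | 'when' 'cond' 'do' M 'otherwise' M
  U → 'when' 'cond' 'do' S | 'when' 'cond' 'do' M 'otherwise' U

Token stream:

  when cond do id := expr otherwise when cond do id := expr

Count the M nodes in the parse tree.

2

[S [U when cond do [M id := expr] otherwise [U when cond do [S [M id := expr]]]]]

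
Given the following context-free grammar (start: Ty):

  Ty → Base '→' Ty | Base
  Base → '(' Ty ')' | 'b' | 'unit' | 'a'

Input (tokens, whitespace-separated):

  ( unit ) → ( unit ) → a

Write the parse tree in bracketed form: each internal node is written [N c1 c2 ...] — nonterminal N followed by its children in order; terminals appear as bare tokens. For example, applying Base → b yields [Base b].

Ty
Base → Ty
( Ty ) → Ty
( Base ) → Ty
( unit ) → Ty
( unit ) → Base → Ty
( unit ) → ( Ty ) → Ty
( unit ) → ( Base ) → Ty
( unit ) → ( unit ) → Ty
( unit ) → ( unit ) → Base
( unit ) → ( unit ) → a

[Ty [Base ( [Ty [Base unit]] )] → [Ty [Base ( [Ty [Base unit]] )] → [Ty [Base a]]]]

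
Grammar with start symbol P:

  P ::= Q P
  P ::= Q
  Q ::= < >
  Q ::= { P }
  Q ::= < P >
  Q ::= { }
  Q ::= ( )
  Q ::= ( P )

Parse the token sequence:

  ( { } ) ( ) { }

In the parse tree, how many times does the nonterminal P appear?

4

[P [Q ( [P [Q { }]] )] [P [Q ( )] [P [Q { }]]]]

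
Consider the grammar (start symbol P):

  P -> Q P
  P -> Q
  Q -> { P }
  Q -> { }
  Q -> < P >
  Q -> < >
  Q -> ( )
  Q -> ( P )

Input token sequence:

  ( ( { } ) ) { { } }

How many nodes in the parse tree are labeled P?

5

[P [Q ( [P [Q ( [P [Q { }]] )]] )] [P [Q { [P [Q { }]] }]]]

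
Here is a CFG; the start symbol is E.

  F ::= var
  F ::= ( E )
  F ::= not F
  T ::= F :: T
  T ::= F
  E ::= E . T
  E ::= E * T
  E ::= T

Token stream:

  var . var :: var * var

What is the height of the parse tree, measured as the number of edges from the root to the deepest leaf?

5

[E [E [E [T [F var]]] . [T [F var] :: [T [F var]]]] * [T [F var]]]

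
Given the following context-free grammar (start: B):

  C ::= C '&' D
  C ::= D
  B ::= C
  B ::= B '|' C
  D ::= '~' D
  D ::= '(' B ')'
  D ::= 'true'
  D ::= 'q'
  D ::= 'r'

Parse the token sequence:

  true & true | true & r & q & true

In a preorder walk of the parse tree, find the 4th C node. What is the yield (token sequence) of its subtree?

[B [B [C [C [D true]] & [D true]]] | [C [C [C [C [D true]] & [D r]] & [D q]] & [D true]]]

true & r & q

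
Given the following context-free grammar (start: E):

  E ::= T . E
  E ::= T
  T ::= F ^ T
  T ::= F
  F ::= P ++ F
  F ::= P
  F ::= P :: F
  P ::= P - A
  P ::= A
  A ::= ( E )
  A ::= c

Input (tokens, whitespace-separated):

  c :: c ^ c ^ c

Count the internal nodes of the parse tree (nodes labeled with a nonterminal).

[E [T [F [P [A c]] :: [F [P [A c]]]] ^ [T [F [P [A c]]] ^ [T [F [P [A c]]]]]]]

16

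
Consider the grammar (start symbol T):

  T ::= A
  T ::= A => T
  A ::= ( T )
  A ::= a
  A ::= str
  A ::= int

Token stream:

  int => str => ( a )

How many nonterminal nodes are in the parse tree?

[T [A int] => [T [A str] => [T [A ( [T [A a]] )]]]]

8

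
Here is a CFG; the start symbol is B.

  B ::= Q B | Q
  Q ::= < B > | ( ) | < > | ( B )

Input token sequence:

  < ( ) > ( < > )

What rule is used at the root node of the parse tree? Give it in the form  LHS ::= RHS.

[B [Q < [B [Q ( )]] >] [B [Q ( [B [Q < >]] )]]]

B ::= Q B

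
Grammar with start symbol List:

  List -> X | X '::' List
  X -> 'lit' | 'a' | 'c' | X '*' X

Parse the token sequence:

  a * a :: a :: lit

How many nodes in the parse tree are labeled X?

[List [X [X a] * [X a]] :: [List [X a] :: [List [X lit]]]]

5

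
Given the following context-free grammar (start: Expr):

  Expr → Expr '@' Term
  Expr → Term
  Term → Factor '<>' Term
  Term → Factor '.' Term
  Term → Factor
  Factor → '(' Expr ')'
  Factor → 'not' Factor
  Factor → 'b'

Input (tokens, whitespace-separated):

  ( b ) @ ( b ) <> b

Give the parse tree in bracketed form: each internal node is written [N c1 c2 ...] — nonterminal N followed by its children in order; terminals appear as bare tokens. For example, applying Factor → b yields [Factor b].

Expr
Expr @ Term
Term @ Term
Factor @ Term
( Expr ) @ Term
( Term ) @ Term
( Factor ) @ Term
( b ) @ Term
( b ) @ Factor <> Term
( b ) @ ( Expr ) <> Term
( b ) @ ( Term ) <> Term
( b ) @ ( Factor ) <> Term
( b ) @ ( b ) <> Term
( b ) @ ( b ) <> Factor
( b ) @ ( b ) <> b

[Expr [Expr [Term [Factor ( [Expr [Term [Factor b]]] )]]] @ [Term [Factor ( [Expr [Term [Factor b]]] )] <> [Term [Factor b]]]]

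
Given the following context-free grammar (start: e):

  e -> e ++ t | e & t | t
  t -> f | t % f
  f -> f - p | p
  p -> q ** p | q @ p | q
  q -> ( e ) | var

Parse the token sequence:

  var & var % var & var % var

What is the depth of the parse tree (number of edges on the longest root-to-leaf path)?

7

[e [e [e [t [f [p [q var]]]]] & [t [t [f [p [q var]]]] % [f [p [q var]]]]] & [t [t [f [p [q var]]]] % [f [p [q var]]]]]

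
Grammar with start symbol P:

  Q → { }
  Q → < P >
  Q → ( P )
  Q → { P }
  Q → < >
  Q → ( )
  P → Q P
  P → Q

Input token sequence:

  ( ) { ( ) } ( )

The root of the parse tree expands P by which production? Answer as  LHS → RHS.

P → Q P

[P [Q ( )] [P [Q { [P [Q ( )]] }] [P [Q ( )]]]]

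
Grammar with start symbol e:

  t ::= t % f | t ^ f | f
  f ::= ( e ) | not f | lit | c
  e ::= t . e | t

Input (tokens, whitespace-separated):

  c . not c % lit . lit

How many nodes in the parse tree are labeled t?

4

[e [t [f c]] . [e [t [t [f not [f c]]] % [f lit]] . [e [t [f lit]]]]]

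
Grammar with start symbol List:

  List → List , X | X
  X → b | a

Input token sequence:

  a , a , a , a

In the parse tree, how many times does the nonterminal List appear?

4

[List [List [List [List [X a]] , [X a]] , [X a]] , [X a]]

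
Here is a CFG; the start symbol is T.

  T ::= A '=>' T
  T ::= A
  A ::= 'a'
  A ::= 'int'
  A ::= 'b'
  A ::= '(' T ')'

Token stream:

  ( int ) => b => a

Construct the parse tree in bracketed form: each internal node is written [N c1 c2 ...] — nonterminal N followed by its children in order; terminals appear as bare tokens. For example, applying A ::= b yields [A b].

T
A => T
( T ) => T
( A ) => T
( int ) => T
( int ) => A => T
( int ) => b => T
( int ) => b => A
( int ) => b => a

[T [A ( [T [A int]] )] => [T [A b] => [T [A a]]]]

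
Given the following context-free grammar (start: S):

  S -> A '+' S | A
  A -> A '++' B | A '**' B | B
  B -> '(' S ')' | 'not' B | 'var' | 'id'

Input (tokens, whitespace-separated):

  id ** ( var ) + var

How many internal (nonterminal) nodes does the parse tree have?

11

[S [A [A [B id]] ** [B ( [S [A [B var]]] )]] + [S [A [B var]]]]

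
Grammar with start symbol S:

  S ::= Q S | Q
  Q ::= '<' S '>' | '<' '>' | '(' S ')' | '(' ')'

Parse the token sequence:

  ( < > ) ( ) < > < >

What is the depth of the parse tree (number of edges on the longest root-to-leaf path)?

5

[S [Q ( [S [Q < >]] )] [S [Q ( )] [S [Q < >] [S [Q < >]]]]]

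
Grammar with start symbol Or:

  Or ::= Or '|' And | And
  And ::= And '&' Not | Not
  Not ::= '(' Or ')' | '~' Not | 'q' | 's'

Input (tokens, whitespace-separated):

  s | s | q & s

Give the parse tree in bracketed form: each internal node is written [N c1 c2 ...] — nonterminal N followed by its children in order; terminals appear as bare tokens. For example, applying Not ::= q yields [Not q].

Or
Or | And
Or | And | And
And | And | And
Not | And | And
s | And | And
s | Not | And
s | s | And
s | s | And & Not
s | s | Not & Not
s | s | q & Not
s | s | q & s

[Or [Or [Or [And [Not s]]] | [And [Not s]]] | [And [And [Not q]] & [Not s]]]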